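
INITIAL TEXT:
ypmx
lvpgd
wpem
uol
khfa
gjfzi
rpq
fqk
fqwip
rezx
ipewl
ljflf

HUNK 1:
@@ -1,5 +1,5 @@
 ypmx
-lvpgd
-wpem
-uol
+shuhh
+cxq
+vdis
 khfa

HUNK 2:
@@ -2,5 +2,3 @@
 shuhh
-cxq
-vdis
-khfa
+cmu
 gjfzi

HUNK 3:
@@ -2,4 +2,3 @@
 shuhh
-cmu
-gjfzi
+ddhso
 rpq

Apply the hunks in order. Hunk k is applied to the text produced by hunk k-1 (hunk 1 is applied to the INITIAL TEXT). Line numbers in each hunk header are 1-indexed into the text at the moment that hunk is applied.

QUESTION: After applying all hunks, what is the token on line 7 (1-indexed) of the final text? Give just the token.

Answer: rezx

Derivation:
Hunk 1: at line 1 remove [lvpgd,wpem,uol] add [shuhh,cxq,vdis] -> 12 lines: ypmx shuhh cxq vdis khfa gjfzi rpq fqk fqwip rezx ipewl ljflf
Hunk 2: at line 2 remove [cxq,vdis,khfa] add [cmu] -> 10 lines: ypmx shuhh cmu gjfzi rpq fqk fqwip rezx ipewl ljflf
Hunk 3: at line 2 remove [cmu,gjfzi] add [ddhso] -> 9 lines: ypmx shuhh ddhso rpq fqk fqwip rezx ipewl ljflf
Final line 7: rezx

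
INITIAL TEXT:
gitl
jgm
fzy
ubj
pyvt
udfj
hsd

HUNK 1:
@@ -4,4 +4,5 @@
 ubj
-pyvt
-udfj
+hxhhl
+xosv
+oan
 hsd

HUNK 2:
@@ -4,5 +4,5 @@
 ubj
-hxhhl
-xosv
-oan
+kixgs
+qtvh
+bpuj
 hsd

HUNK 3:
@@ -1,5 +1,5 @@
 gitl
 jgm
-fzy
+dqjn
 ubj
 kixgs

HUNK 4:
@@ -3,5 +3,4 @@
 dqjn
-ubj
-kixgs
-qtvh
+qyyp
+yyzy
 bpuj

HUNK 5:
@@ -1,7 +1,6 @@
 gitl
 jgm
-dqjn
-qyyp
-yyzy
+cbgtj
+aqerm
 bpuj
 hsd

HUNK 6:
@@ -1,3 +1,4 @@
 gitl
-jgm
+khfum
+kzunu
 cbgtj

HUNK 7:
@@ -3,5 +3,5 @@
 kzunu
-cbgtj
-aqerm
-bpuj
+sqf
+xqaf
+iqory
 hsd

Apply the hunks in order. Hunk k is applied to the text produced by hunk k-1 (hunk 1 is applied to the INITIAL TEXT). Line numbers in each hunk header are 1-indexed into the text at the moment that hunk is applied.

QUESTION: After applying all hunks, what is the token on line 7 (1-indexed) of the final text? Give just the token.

Hunk 1: at line 4 remove [pyvt,udfj] add [hxhhl,xosv,oan] -> 8 lines: gitl jgm fzy ubj hxhhl xosv oan hsd
Hunk 2: at line 4 remove [hxhhl,xosv,oan] add [kixgs,qtvh,bpuj] -> 8 lines: gitl jgm fzy ubj kixgs qtvh bpuj hsd
Hunk 3: at line 1 remove [fzy] add [dqjn] -> 8 lines: gitl jgm dqjn ubj kixgs qtvh bpuj hsd
Hunk 4: at line 3 remove [ubj,kixgs,qtvh] add [qyyp,yyzy] -> 7 lines: gitl jgm dqjn qyyp yyzy bpuj hsd
Hunk 5: at line 1 remove [dqjn,qyyp,yyzy] add [cbgtj,aqerm] -> 6 lines: gitl jgm cbgtj aqerm bpuj hsd
Hunk 6: at line 1 remove [jgm] add [khfum,kzunu] -> 7 lines: gitl khfum kzunu cbgtj aqerm bpuj hsd
Hunk 7: at line 3 remove [cbgtj,aqerm,bpuj] add [sqf,xqaf,iqory] -> 7 lines: gitl khfum kzunu sqf xqaf iqory hsd
Final line 7: hsd

Answer: hsd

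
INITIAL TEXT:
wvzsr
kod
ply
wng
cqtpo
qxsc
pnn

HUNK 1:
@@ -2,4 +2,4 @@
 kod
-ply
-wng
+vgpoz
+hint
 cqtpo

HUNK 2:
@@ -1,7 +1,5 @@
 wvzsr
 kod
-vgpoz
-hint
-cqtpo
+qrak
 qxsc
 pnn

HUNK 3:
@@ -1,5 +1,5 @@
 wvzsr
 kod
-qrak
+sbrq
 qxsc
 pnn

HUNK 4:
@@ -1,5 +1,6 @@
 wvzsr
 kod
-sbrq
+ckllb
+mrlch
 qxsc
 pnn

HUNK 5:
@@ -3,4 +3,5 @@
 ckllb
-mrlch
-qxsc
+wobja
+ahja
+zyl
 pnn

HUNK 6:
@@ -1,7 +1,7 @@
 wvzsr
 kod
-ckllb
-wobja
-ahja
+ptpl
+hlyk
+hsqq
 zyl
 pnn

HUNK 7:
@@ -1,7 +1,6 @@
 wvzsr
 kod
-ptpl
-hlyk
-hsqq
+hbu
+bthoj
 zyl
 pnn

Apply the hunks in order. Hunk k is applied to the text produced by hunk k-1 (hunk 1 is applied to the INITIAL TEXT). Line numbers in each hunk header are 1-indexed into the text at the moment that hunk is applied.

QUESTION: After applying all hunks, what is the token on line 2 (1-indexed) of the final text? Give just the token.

Answer: kod

Derivation:
Hunk 1: at line 2 remove [ply,wng] add [vgpoz,hint] -> 7 lines: wvzsr kod vgpoz hint cqtpo qxsc pnn
Hunk 2: at line 1 remove [vgpoz,hint,cqtpo] add [qrak] -> 5 lines: wvzsr kod qrak qxsc pnn
Hunk 3: at line 1 remove [qrak] add [sbrq] -> 5 lines: wvzsr kod sbrq qxsc pnn
Hunk 4: at line 1 remove [sbrq] add [ckllb,mrlch] -> 6 lines: wvzsr kod ckllb mrlch qxsc pnn
Hunk 5: at line 3 remove [mrlch,qxsc] add [wobja,ahja,zyl] -> 7 lines: wvzsr kod ckllb wobja ahja zyl pnn
Hunk 6: at line 1 remove [ckllb,wobja,ahja] add [ptpl,hlyk,hsqq] -> 7 lines: wvzsr kod ptpl hlyk hsqq zyl pnn
Hunk 7: at line 1 remove [ptpl,hlyk,hsqq] add [hbu,bthoj] -> 6 lines: wvzsr kod hbu bthoj zyl pnn
Final line 2: kod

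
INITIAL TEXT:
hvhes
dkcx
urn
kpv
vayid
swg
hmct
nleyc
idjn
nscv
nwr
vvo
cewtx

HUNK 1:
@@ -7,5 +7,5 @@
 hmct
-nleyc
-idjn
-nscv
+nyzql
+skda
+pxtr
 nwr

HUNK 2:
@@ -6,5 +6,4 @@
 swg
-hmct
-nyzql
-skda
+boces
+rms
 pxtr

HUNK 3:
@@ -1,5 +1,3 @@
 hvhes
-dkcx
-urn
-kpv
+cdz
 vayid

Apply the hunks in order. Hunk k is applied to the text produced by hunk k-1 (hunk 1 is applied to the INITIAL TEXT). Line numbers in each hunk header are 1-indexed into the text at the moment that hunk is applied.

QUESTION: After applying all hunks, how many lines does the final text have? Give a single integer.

Answer: 10

Derivation:
Hunk 1: at line 7 remove [nleyc,idjn,nscv] add [nyzql,skda,pxtr] -> 13 lines: hvhes dkcx urn kpv vayid swg hmct nyzql skda pxtr nwr vvo cewtx
Hunk 2: at line 6 remove [hmct,nyzql,skda] add [boces,rms] -> 12 lines: hvhes dkcx urn kpv vayid swg boces rms pxtr nwr vvo cewtx
Hunk 3: at line 1 remove [dkcx,urn,kpv] add [cdz] -> 10 lines: hvhes cdz vayid swg boces rms pxtr nwr vvo cewtx
Final line count: 10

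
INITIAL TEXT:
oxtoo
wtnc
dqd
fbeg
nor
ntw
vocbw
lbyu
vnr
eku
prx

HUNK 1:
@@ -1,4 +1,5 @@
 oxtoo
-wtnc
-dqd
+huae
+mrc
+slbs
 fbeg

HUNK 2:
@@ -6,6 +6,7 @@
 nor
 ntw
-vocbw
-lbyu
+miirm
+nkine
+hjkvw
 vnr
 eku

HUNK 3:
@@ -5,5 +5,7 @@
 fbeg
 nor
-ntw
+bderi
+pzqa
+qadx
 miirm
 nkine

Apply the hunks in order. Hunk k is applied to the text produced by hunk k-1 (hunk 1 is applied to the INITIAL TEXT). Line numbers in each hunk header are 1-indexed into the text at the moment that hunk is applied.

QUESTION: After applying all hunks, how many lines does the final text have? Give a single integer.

Answer: 15

Derivation:
Hunk 1: at line 1 remove [wtnc,dqd] add [huae,mrc,slbs] -> 12 lines: oxtoo huae mrc slbs fbeg nor ntw vocbw lbyu vnr eku prx
Hunk 2: at line 6 remove [vocbw,lbyu] add [miirm,nkine,hjkvw] -> 13 lines: oxtoo huae mrc slbs fbeg nor ntw miirm nkine hjkvw vnr eku prx
Hunk 3: at line 5 remove [ntw] add [bderi,pzqa,qadx] -> 15 lines: oxtoo huae mrc slbs fbeg nor bderi pzqa qadx miirm nkine hjkvw vnr eku prx
Final line count: 15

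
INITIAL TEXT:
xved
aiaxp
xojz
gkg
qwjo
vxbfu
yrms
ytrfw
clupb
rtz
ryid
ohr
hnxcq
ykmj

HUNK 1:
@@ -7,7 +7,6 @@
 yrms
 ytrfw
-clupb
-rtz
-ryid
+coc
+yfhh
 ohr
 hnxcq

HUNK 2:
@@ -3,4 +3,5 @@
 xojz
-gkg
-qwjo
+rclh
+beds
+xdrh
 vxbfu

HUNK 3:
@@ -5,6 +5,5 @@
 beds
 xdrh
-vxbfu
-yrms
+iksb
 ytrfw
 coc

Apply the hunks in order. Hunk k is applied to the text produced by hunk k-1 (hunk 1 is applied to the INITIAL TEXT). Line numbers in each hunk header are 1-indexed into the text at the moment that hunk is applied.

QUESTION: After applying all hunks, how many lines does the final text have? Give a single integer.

Answer: 13

Derivation:
Hunk 1: at line 7 remove [clupb,rtz,ryid] add [coc,yfhh] -> 13 lines: xved aiaxp xojz gkg qwjo vxbfu yrms ytrfw coc yfhh ohr hnxcq ykmj
Hunk 2: at line 3 remove [gkg,qwjo] add [rclh,beds,xdrh] -> 14 lines: xved aiaxp xojz rclh beds xdrh vxbfu yrms ytrfw coc yfhh ohr hnxcq ykmj
Hunk 3: at line 5 remove [vxbfu,yrms] add [iksb] -> 13 lines: xved aiaxp xojz rclh beds xdrh iksb ytrfw coc yfhh ohr hnxcq ykmj
Final line count: 13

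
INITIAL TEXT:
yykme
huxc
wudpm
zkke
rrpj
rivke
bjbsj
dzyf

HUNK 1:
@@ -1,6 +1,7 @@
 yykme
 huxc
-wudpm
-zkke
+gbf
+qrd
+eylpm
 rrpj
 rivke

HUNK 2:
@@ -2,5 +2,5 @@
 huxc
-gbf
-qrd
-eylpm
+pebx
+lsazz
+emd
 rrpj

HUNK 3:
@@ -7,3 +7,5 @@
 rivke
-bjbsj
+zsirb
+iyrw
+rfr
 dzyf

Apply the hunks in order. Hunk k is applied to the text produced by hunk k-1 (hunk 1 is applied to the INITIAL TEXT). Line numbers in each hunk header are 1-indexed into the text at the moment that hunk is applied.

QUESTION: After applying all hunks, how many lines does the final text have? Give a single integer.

Hunk 1: at line 1 remove [wudpm,zkke] add [gbf,qrd,eylpm] -> 9 lines: yykme huxc gbf qrd eylpm rrpj rivke bjbsj dzyf
Hunk 2: at line 2 remove [gbf,qrd,eylpm] add [pebx,lsazz,emd] -> 9 lines: yykme huxc pebx lsazz emd rrpj rivke bjbsj dzyf
Hunk 3: at line 7 remove [bjbsj] add [zsirb,iyrw,rfr] -> 11 lines: yykme huxc pebx lsazz emd rrpj rivke zsirb iyrw rfr dzyf
Final line count: 11

Answer: 11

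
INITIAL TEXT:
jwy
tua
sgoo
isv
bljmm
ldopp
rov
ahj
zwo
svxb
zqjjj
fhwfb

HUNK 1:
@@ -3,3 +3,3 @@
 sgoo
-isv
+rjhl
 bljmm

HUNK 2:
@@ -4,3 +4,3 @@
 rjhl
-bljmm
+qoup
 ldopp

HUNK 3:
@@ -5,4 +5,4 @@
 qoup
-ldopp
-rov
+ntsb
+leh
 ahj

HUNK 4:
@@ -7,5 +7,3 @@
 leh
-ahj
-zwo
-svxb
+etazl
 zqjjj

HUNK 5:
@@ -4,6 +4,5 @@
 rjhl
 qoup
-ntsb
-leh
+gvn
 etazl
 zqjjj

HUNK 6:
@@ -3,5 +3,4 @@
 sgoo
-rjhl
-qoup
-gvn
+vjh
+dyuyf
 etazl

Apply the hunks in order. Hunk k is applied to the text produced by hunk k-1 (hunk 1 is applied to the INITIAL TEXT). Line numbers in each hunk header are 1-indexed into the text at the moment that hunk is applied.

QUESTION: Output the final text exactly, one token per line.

Answer: jwy
tua
sgoo
vjh
dyuyf
etazl
zqjjj
fhwfb

Derivation:
Hunk 1: at line 3 remove [isv] add [rjhl] -> 12 lines: jwy tua sgoo rjhl bljmm ldopp rov ahj zwo svxb zqjjj fhwfb
Hunk 2: at line 4 remove [bljmm] add [qoup] -> 12 lines: jwy tua sgoo rjhl qoup ldopp rov ahj zwo svxb zqjjj fhwfb
Hunk 3: at line 5 remove [ldopp,rov] add [ntsb,leh] -> 12 lines: jwy tua sgoo rjhl qoup ntsb leh ahj zwo svxb zqjjj fhwfb
Hunk 4: at line 7 remove [ahj,zwo,svxb] add [etazl] -> 10 lines: jwy tua sgoo rjhl qoup ntsb leh etazl zqjjj fhwfb
Hunk 5: at line 4 remove [ntsb,leh] add [gvn] -> 9 lines: jwy tua sgoo rjhl qoup gvn etazl zqjjj fhwfb
Hunk 6: at line 3 remove [rjhl,qoup,gvn] add [vjh,dyuyf] -> 8 lines: jwy tua sgoo vjh dyuyf etazl zqjjj fhwfb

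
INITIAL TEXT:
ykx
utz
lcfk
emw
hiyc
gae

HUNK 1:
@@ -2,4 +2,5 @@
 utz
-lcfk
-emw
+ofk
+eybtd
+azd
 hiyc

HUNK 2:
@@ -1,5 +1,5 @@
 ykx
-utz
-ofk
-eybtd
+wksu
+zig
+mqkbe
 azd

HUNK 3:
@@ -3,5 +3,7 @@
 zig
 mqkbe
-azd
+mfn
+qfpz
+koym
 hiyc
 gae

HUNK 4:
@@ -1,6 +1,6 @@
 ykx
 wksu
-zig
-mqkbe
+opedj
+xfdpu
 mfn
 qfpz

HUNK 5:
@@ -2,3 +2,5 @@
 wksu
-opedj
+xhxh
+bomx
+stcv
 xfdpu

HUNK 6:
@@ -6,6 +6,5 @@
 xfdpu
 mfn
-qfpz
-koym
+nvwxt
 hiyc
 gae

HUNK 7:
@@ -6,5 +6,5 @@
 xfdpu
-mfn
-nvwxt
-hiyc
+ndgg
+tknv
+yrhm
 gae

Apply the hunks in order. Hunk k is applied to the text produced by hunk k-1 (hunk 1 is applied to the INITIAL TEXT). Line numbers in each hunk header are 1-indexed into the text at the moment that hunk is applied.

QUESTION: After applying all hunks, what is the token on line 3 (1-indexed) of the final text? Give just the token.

Answer: xhxh

Derivation:
Hunk 1: at line 2 remove [lcfk,emw] add [ofk,eybtd,azd] -> 7 lines: ykx utz ofk eybtd azd hiyc gae
Hunk 2: at line 1 remove [utz,ofk,eybtd] add [wksu,zig,mqkbe] -> 7 lines: ykx wksu zig mqkbe azd hiyc gae
Hunk 3: at line 3 remove [azd] add [mfn,qfpz,koym] -> 9 lines: ykx wksu zig mqkbe mfn qfpz koym hiyc gae
Hunk 4: at line 1 remove [zig,mqkbe] add [opedj,xfdpu] -> 9 lines: ykx wksu opedj xfdpu mfn qfpz koym hiyc gae
Hunk 5: at line 2 remove [opedj] add [xhxh,bomx,stcv] -> 11 lines: ykx wksu xhxh bomx stcv xfdpu mfn qfpz koym hiyc gae
Hunk 6: at line 6 remove [qfpz,koym] add [nvwxt] -> 10 lines: ykx wksu xhxh bomx stcv xfdpu mfn nvwxt hiyc gae
Hunk 7: at line 6 remove [mfn,nvwxt,hiyc] add [ndgg,tknv,yrhm] -> 10 lines: ykx wksu xhxh bomx stcv xfdpu ndgg tknv yrhm gae
Final line 3: xhxh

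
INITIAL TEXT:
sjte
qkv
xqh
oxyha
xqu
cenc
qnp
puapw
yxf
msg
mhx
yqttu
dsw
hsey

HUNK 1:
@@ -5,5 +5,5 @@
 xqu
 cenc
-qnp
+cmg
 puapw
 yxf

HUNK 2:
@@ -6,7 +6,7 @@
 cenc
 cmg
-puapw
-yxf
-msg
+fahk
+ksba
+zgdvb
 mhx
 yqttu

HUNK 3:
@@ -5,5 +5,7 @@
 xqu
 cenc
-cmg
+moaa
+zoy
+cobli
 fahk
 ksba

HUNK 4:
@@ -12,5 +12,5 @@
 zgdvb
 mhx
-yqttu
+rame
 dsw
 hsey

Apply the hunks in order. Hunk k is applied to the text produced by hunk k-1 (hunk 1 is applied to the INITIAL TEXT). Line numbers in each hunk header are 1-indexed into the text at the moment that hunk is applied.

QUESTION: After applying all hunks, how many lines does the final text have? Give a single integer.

Answer: 16

Derivation:
Hunk 1: at line 5 remove [qnp] add [cmg] -> 14 lines: sjte qkv xqh oxyha xqu cenc cmg puapw yxf msg mhx yqttu dsw hsey
Hunk 2: at line 6 remove [puapw,yxf,msg] add [fahk,ksba,zgdvb] -> 14 lines: sjte qkv xqh oxyha xqu cenc cmg fahk ksba zgdvb mhx yqttu dsw hsey
Hunk 3: at line 5 remove [cmg] add [moaa,zoy,cobli] -> 16 lines: sjte qkv xqh oxyha xqu cenc moaa zoy cobli fahk ksba zgdvb mhx yqttu dsw hsey
Hunk 4: at line 12 remove [yqttu] add [rame] -> 16 lines: sjte qkv xqh oxyha xqu cenc moaa zoy cobli fahk ksba zgdvb mhx rame dsw hsey
Final line count: 16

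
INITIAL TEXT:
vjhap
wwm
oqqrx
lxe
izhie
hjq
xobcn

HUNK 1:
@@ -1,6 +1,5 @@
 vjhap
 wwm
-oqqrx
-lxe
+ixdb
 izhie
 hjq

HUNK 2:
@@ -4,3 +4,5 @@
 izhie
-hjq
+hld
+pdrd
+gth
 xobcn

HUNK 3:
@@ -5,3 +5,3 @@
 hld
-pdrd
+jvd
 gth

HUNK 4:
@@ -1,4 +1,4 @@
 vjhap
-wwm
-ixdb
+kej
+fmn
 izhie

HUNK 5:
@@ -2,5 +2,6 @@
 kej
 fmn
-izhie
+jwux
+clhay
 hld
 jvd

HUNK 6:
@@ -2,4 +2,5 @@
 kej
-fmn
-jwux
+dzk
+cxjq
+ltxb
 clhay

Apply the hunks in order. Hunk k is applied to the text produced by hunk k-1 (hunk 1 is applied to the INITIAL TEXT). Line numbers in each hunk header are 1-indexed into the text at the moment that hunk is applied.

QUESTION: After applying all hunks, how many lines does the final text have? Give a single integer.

Answer: 10

Derivation:
Hunk 1: at line 1 remove [oqqrx,lxe] add [ixdb] -> 6 lines: vjhap wwm ixdb izhie hjq xobcn
Hunk 2: at line 4 remove [hjq] add [hld,pdrd,gth] -> 8 lines: vjhap wwm ixdb izhie hld pdrd gth xobcn
Hunk 3: at line 5 remove [pdrd] add [jvd] -> 8 lines: vjhap wwm ixdb izhie hld jvd gth xobcn
Hunk 4: at line 1 remove [wwm,ixdb] add [kej,fmn] -> 8 lines: vjhap kej fmn izhie hld jvd gth xobcn
Hunk 5: at line 2 remove [izhie] add [jwux,clhay] -> 9 lines: vjhap kej fmn jwux clhay hld jvd gth xobcn
Hunk 6: at line 2 remove [fmn,jwux] add [dzk,cxjq,ltxb] -> 10 lines: vjhap kej dzk cxjq ltxb clhay hld jvd gth xobcn
Final line count: 10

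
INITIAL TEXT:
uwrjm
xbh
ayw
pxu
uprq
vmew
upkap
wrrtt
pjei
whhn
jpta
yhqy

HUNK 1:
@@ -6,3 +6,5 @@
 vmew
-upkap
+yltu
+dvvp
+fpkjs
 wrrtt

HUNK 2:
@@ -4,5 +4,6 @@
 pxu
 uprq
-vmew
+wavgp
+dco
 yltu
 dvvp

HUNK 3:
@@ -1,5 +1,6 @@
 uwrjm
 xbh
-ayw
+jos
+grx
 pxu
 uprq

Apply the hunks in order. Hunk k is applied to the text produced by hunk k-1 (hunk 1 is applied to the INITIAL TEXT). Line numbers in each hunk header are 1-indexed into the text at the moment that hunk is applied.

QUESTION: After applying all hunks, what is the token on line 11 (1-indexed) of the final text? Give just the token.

Answer: fpkjs

Derivation:
Hunk 1: at line 6 remove [upkap] add [yltu,dvvp,fpkjs] -> 14 lines: uwrjm xbh ayw pxu uprq vmew yltu dvvp fpkjs wrrtt pjei whhn jpta yhqy
Hunk 2: at line 4 remove [vmew] add [wavgp,dco] -> 15 lines: uwrjm xbh ayw pxu uprq wavgp dco yltu dvvp fpkjs wrrtt pjei whhn jpta yhqy
Hunk 3: at line 1 remove [ayw] add [jos,grx] -> 16 lines: uwrjm xbh jos grx pxu uprq wavgp dco yltu dvvp fpkjs wrrtt pjei whhn jpta yhqy
Final line 11: fpkjs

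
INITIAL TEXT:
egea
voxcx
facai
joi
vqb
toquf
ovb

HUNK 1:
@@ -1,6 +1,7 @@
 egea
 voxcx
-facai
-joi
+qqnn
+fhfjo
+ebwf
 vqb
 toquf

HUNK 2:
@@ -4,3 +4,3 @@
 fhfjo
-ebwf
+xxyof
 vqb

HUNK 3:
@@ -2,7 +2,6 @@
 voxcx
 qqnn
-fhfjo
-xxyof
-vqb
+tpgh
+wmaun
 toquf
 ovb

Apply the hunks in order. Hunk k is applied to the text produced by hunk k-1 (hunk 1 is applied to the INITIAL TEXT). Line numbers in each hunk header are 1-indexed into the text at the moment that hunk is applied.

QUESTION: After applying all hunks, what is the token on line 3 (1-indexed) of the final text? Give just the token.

Hunk 1: at line 1 remove [facai,joi] add [qqnn,fhfjo,ebwf] -> 8 lines: egea voxcx qqnn fhfjo ebwf vqb toquf ovb
Hunk 2: at line 4 remove [ebwf] add [xxyof] -> 8 lines: egea voxcx qqnn fhfjo xxyof vqb toquf ovb
Hunk 3: at line 2 remove [fhfjo,xxyof,vqb] add [tpgh,wmaun] -> 7 lines: egea voxcx qqnn tpgh wmaun toquf ovb
Final line 3: qqnn

Answer: qqnn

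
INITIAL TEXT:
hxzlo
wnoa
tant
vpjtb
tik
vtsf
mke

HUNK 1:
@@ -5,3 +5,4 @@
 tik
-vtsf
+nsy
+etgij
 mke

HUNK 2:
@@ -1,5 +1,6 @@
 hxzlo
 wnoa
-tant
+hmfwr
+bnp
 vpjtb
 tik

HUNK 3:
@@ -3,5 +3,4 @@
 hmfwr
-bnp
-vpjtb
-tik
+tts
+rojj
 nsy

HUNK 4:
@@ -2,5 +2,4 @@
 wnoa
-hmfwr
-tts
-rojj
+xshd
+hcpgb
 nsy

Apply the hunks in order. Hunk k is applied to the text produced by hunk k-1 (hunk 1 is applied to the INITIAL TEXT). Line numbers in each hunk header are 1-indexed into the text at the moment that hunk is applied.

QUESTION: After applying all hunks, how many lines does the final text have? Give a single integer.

Hunk 1: at line 5 remove [vtsf] add [nsy,etgij] -> 8 lines: hxzlo wnoa tant vpjtb tik nsy etgij mke
Hunk 2: at line 1 remove [tant] add [hmfwr,bnp] -> 9 lines: hxzlo wnoa hmfwr bnp vpjtb tik nsy etgij mke
Hunk 3: at line 3 remove [bnp,vpjtb,tik] add [tts,rojj] -> 8 lines: hxzlo wnoa hmfwr tts rojj nsy etgij mke
Hunk 4: at line 2 remove [hmfwr,tts,rojj] add [xshd,hcpgb] -> 7 lines: hxzlo wnoa xshd hcpgb nsy etgij mke
Final line count: 7

Answer: 7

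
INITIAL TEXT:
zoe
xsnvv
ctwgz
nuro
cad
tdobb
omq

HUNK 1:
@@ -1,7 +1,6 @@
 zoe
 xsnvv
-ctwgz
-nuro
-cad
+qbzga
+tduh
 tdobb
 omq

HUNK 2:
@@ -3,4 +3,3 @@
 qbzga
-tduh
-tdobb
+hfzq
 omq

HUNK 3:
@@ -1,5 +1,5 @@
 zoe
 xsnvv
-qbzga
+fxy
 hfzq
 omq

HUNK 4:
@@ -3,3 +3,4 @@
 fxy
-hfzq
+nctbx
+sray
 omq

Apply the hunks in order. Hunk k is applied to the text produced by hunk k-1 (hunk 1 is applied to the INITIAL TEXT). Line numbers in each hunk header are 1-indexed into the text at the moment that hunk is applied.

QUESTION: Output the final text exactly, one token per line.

Hunk 1: at line 1 remove [ctwgz,nuro,cad] add [qbzga,tduh] -> 6 lines: zoe xsnvv qbzga tduh tdobb omq
Hunk 2: at line 3 remove [tduh,tdobb] add [hfzq] -> 5 lines: zoe xsnvv qbzga hfzq omq
Hunk 3: at line 1 remove [qbzga] add [fxy] -> 5 lines: zoe xsnvv fxy hfzq omq
Hunk 4: at line 3 remove [hfzq] add [nctbx,sray] -> 6 lines: zoe xsnvv fxy nctbx sray omq

Answer: zoe
xsnvv
fxy
nctbx
sray
omq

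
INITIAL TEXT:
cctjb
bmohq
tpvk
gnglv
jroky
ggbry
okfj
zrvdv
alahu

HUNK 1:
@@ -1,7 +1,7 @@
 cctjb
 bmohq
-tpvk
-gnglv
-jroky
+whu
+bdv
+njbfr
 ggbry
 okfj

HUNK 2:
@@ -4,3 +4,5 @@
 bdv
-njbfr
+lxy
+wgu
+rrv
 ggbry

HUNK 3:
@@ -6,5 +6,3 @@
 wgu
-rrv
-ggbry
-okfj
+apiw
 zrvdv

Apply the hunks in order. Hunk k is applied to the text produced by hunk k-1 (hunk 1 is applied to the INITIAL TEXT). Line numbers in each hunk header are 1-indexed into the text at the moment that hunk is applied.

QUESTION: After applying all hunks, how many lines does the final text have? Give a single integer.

Hunk 1: at line 1 remove [tpvk,gnglv,jroky] add [whu,bdv,njbfr] -> 9 lines: cctjb bmohq whu bdv njbfr ggbry okfj zrvdv alahu
Hunk 2: at line 4 remove [njbfr] add [lxy,wgu,rrv] -> 11 lines: cctjb bmohq whu bdv lxy wgu rrv ggbry okfj zrvdv alahu
Hunk 3: at line 6 remove [rrv,ggbry,okfj] add [apiw] -> 9 lines: cctjb bmohq whu bdv lxy wgu apiw zrvdv alahu
Final line count: 9

Answer: 9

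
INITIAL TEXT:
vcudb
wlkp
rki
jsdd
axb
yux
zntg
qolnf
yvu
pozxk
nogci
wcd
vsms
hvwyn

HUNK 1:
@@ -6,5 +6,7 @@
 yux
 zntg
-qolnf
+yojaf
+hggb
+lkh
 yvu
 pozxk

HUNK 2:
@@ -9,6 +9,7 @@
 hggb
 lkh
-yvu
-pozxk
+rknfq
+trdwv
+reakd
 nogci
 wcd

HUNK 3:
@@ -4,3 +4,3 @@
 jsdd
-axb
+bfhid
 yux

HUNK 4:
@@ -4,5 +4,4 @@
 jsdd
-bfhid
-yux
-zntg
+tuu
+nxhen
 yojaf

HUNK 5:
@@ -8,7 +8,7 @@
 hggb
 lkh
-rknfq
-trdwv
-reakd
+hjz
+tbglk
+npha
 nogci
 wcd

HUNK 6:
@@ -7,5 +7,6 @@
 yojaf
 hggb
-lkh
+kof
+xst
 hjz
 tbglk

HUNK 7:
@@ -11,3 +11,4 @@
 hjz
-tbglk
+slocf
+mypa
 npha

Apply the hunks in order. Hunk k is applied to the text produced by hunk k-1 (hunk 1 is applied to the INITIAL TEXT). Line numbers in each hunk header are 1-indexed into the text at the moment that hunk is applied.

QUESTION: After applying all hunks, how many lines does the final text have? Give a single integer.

Hunk 1: at line 6 remove [qolnf] add [yojaf,hggb,lkh] -> 16 lines: vcudb wlkp rki jsdd axb yux zntg yojaf hggb lkh yvu pozxk nogci wcd vsms hvwyn
Hunk 2: at line 9 remove [yvu,pozxk] add [rknfq,trdwv,reakd] -> 17 lines: vcudb wlkp rki jsdd axb yux zntg yojaf hggb lkh rknfq trdwv reakd nogci wcd vsms hvwyn
Hunk 3: at line 4 remove [axb] add [bfhid] -> 17 lines: vcudb wlkp rki jsdd bfhid yux zntg yojaf hggb lkh rknfq trdwv reakd nogci wcd vsms hvwyn
Hunk 4: at line 4 remove [bfhid,yux,zntg] add [tuu,nxhen] -> 16 lines: vcudb wlkp rki jsdd tuu nxhen yojaf hggb lkh rknfq trdwv reakd nogci wcd vsms hvwyn
Hunk 5: at line 8 remove [rknfq,trdwv,reakd] add [hjz,tbglk,npha] -> 16 lines: vcudb wlkp rki jsdd tuu nxhen yojaf hggb lkh hjz tbglk npha nogci wcd vsms hvwyn
Hunk 6: at line 7 remove [lkh] add [kof,xst] -> 17 lines: vcudb wlkp rki jsdd tuu nxhen yojaf hggb kof xst hjz tbglk npha nogci wcd vsms hvwyn
Hunk 7: at line 11 remove [tbglk] add [slocf,mypa] -> 18 lines: vcudb wlkp rki jsdd tuu nxhen yojaf hggb kof xst hjz slocf mypa npha nogci wcd vsms hvwyn
Final line count: 18

Answer: 18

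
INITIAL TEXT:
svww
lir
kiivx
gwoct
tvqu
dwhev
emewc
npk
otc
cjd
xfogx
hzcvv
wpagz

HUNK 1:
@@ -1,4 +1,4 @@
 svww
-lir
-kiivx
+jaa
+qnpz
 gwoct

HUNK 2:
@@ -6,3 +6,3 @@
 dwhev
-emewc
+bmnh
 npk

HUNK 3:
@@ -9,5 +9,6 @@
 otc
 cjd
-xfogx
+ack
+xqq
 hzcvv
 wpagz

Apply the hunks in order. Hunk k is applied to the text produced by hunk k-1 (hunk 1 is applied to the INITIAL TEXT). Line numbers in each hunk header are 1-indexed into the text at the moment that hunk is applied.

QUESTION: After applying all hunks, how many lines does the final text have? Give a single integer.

Answer: 14

Derivation:
Hunk 1: at line 1 remove [lir,kiivx] add [jaa,qnpz] -> 13 lines: svww jaa qnpz gwoct tvqu dwhev emewc npk otc cjd xfogx hzcvv wpagz
Hunk 2: at line 6 remove [emewc] add [bmnh] -> 13 lines: svww jaa qnpz gwoct tvqu dwhev bmnh npk otc cjd xfogx hzcvv wpagz
Hunk 3: at line 9 remove [xfogx] add [ack,xqq] -> 14 lines: svww jaa qnpz gwoct tvqu dwhev bmnh npk otc cjd ack xqq hzcvv wpagz
Final line count: 14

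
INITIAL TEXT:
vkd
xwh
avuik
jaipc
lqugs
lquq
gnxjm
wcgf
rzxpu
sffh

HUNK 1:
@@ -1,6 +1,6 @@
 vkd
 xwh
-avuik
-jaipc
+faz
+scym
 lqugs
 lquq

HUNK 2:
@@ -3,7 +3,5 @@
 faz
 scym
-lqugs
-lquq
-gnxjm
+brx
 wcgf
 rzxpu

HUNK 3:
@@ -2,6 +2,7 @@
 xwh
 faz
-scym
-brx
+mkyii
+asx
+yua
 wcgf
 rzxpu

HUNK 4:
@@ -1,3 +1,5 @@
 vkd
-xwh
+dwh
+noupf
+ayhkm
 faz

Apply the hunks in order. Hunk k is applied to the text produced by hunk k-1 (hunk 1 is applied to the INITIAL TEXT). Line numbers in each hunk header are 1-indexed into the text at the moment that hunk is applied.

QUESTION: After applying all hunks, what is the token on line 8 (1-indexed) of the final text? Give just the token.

Hunk 1: at line 1 remove [avuik,jaipc] add [faz,scym] -> 10 lines: vkd xwh faz scym lqugs lquq gnxjm wcgf rzxpu sffh
Hunk 2: at line 3 remove [lqugs,lquq,gnxjm] add [brx] -> 8 lines: vkd xwh faz scym brx wcgf rzxpu sffh
Hunk 3: at line 2 remove [scym,brx] add [mkyii,asx,yua] -> 9 lines: vkd xwh faz mkyii asx yua wcgf rzxpu sffh
Hunk 4: at line 1 remove [xwh] add [dwh,noupf,ayhkm] -> 11 lines: vkd dwh noupf ayhkm faz mkyii asx yua wcgf rzxpu sffh
Final line 8: yua

Answer: yua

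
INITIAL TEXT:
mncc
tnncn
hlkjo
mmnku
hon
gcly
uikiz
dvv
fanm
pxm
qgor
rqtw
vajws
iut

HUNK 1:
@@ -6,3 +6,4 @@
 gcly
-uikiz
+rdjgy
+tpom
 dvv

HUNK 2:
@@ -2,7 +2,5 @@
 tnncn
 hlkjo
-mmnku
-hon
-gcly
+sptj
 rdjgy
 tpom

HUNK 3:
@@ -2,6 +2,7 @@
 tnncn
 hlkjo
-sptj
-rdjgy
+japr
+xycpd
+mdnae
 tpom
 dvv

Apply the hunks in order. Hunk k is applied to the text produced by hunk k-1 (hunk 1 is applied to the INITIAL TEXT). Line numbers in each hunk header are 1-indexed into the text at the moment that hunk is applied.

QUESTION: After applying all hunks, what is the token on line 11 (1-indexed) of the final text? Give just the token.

Hunk 1: at line 6 remove [uikiz] add [rdjgy,tpom] -> 15 lines: mncc tnncn hlkjo mmnku hon gcly rdjgy tpom dvv fanm pxm qgor rqtw vajws iut
Hunk 2: at line 2 remove [mmnku,hon,gcly] add [sptj] -> 13 lines: mncc tnncn hlkjo sptj rdjgy tpom dvv fanm pxm qgor rqtw vajws iut
Hunk 3: at line 2 remove [sptj,rdjgy] add [japr,xycpd,mdnae] -> 14 lines: mncc tnncn hlkjo japr xycpd mdnae tpom dvv fanm pxm qgor rqtw vajws iut
Final line 11: qgor

Answer: qgor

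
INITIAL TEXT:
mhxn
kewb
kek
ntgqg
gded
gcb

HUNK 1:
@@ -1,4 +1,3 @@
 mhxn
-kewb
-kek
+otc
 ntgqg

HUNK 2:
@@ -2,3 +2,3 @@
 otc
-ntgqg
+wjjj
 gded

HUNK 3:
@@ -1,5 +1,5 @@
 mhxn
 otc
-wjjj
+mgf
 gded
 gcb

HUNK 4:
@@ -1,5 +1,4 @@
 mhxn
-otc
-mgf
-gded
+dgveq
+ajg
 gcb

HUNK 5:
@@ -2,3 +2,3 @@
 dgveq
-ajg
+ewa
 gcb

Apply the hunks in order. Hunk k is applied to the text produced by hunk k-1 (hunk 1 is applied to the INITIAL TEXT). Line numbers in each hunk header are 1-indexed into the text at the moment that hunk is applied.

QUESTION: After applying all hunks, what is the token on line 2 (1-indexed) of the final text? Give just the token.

Answer: dgveq

Derivation:
Hunk 1: at line 1 remove [kewb,kek] add [otc] -> 5 lines: mhxn otc ntgqg gded gcb
Hunk 2: at line 2 remove [ntgqg] add [wjjj] -> 5 lines: mhxn otc wjjj gded gcb
Hunk 3: at line 1 remove [wjjj] add [mgf] -> 5 lines: mhxn otc mgf gded gcb
Hunk 4: at line 1 remove [otc,mgf,gded] add [dgveq,ajg] -> 4 lines: mhxn dgveq ajg gcb
Hunk 5: at line 2 remove [ajg] add [ewa] -> 4 lines: mhxn dgveq ewa gcb
Final line 2: dgveq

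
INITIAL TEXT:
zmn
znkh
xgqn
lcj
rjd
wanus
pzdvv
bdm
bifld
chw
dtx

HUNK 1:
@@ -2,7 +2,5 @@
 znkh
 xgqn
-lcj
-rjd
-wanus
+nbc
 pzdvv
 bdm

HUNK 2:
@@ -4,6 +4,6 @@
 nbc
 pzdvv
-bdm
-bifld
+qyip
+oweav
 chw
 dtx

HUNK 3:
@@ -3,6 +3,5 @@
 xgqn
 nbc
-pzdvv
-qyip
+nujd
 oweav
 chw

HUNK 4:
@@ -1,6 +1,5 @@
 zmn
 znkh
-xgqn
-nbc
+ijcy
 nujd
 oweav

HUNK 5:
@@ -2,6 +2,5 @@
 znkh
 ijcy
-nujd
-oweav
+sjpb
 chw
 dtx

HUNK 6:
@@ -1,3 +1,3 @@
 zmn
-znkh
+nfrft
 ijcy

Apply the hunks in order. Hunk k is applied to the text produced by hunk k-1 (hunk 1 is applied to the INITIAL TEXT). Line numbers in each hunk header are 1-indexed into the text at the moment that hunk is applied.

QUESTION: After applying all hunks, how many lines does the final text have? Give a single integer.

Hunk 1: at line 2 remove [lcj,rjd,wanus] add [nbc] -> 9 lines: zmn znkh xgqn nbc pzdvv bdm bifld chw dtx
Hunk 2: at line 4 remove [bdm,bifld] add [qyip,oweav] -> 9 lines: zmn znkh xgqn nbc pzdvv qyip oweav chw dtx
Hunk 3: at line 3 remove [pzdvv,qyip] add [nujd] -> 8 lines: zmn znkh xgqn nbc nujd oweav chw dtx
Hunk 4: at line 1 remove [xgqn,nbc] add [ijcy] -> 7 lines: zmn znkh ijcy nujd oweav chw dtx
Hunk 5: at line 2 remove [nujd,oweav] add [sjpb] -> 6 lines: zmn znkh ijcy sjpb chw dtx
Hunk 6: at line 1 remove [znkh] add [nfrft] -> 6 lines: zmn nfrft ijcy sjpb chw dtx
Final line count: 6

Answer: 6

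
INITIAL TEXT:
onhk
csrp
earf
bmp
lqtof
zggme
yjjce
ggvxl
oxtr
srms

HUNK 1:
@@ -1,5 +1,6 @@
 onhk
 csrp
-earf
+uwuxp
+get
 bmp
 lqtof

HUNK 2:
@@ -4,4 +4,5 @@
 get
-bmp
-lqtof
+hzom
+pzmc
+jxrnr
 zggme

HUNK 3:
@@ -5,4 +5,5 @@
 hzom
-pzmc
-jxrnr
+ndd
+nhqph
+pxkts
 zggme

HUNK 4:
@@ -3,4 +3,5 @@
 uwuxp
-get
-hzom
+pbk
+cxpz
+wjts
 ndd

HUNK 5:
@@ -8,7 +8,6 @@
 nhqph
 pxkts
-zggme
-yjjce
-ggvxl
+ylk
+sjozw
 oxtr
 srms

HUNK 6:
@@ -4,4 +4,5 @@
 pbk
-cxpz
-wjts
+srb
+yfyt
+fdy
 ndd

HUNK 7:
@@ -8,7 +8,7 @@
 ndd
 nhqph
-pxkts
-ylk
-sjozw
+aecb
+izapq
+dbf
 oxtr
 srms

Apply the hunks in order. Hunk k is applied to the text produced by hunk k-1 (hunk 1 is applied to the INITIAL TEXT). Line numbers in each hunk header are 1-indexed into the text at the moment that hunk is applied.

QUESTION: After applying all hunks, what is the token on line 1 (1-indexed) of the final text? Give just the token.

Hunk 1: at line 1 remove [earf] add [uwuxp,get] -> 11 lines: onhk csrp uwuxp get bmp lqtof zggme yjjce ggvxl oxtr srms
Hunk 2: at line 4 remove [bmp,lqtof] add [hzom,pzmc,jxrnr] -> 12 lines: onhk csrp uwuxp get hzom pzmc jxrnr zggme yjjce ggvxl oxtr srms
Hunk 3: at line 5 remove [pzmc,jxrnr] add [ndd,nhqph,pxkts] -> 13 lines: onhk csrp uwuxp get hzom ndd nhqph pxkts zggme yjjce ggvxl oxtr srms
Hunk 4: at line 3 remove [get,hzom] add [pbk,cxpz,wjts] -> 14 lines: onhk csrp uwuxp pbk cxpz wjts ndd nhqph pxkts zggme yjjce ggvxl oxtr srms
Hunk 5: at line 8 remove [zggme,yjjce,ggvxl] add [ylk,sjozw] -> 13 lines: onhk csrp uwuxp pbk cxpz wjts ndd nhqph pxkts ylk sjozw oxtr srms
Hunk 6: at line 4 remove [cxpz,wjts] add [srb,yfyt,fdy] -> 14 lines: onhk csrp uwuxp pbk srb yfyt fdy ndd nhqph pxkts ylk sjozw oxtr srms
Hunk 7: at line 8 remove [pxkts,ylk,sjozw] add [aecb,izapq,dbf] -> 14 lines: onhk csrp uwuxp pbk srb yfyt fdy ndd nhqph aecb izapq dbf oxtr srms
Final line 1: onhk

Answer: onhk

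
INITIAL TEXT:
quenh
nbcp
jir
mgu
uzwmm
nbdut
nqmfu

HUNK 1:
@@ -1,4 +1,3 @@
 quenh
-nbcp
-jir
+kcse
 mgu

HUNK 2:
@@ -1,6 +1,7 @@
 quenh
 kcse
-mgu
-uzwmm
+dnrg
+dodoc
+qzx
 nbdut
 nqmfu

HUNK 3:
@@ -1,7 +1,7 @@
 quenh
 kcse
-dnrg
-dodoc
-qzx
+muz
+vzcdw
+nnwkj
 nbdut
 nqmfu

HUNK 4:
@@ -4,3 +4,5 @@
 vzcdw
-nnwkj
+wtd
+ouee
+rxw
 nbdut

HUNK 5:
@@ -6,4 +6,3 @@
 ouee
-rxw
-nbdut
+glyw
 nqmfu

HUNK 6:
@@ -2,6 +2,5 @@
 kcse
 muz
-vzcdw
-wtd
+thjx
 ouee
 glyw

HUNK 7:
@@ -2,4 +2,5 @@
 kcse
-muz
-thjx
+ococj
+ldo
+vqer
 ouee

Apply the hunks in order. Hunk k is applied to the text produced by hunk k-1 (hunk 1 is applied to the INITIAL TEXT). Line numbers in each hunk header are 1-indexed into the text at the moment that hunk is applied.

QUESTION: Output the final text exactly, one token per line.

Answer: quenh
kcse
ococj
ldo
vqer
ouee
glyw
nqmfu

Derivation:
Hunk 1: at line 1 remove [nbcp,jir] add [kcse] -> 6 lines: quenh kcse mgu uzwmm nbdut nqmfu
Hunk 2: at line 1 remove [mgu,uzwmm] add [dnrg,dodoc,qzx] -> 7 lines: quenh kcse dnrg dodoc qzx nbdut nqmfu
Hunk 3: at line 1 remove [dnrg,dodoc,qzx] add [muz,vzcdw,nnwkj] -> 7 lines: quenh kcse muz vzcdw nnwkj nbdut nqmfu
Hunk 4: at line 4 remove [nnwkj] add [wtd,ouee,rxw] -> 9 lines: quenh kcse muz vzcdw wtd ouee rxw nbdut nqmfu
Hunk 5: at line 6 remove [rxw,nbdut] add [glyw] -> 8 lines: quenh kcse muz vzcdw wtd ouee glyw nqmfu
Hunk 6: at line 2 remove [vzcdw,wtd] add [thjx] -> 7 lines: quenh kcse muz thjx ouee glyw nqmfu
Hunk 7: at line 2 remove [muz,thjx] add [ococj,ldo,vqer] -> 8 lines: quenh kcse ococj ldo vqer ouee glyw nqmfu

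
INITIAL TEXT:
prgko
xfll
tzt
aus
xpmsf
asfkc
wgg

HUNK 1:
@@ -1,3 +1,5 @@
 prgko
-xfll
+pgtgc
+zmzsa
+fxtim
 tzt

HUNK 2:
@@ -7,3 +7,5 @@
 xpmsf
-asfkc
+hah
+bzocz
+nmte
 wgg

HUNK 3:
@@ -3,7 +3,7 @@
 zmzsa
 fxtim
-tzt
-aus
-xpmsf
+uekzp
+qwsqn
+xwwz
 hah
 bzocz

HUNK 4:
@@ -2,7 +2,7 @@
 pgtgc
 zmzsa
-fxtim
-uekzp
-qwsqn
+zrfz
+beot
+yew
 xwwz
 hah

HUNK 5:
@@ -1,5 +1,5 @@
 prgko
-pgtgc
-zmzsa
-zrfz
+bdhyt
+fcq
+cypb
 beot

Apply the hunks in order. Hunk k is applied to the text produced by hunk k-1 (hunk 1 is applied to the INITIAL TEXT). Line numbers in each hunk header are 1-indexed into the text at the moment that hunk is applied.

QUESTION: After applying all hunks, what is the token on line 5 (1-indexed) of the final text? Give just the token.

Hunk 1: at line 1 remove [xfll] add [pgtgc,zmzsa,fxtim] -> 9 lines: prgko pgtgc zmzsa fxtim tzt aus xpmsf asfkc wgg
Hunk 2: at line 7 remove [asfkc] add [hah,bzocz,nmte] -> 11 lines: prgko pgtgc zmzsa fxtim tzt aus xpmsf hah bzocz nmte wgg
Hunk 3: at line 3 remove [tzt,aus,xpmsf] add [uekzp,qwsqn,xwwz] -> 11 lines: prgko pgtgc zmzsa fxtim uekzp qwsqn xwwz hah bzocz nmte wgg
Hunk 4: at line 2 remove [fxtim,uekzp,qwsqn] add [zrfz,beot,yew] -> 11 lines: prgko pgtgc zmzsa zrfz beot yew xwwz hah bzocz nmte wgg
Hunk 5: at line 1 remove [pgtgc,zmzsa,zrfz] add [bdhyt,fcq,cypb] -> 11 lines: prgko bdhyt fcq cypb beot yew xwwz hah bzocz nmte wgg
Final line 5: beot

Answer: beot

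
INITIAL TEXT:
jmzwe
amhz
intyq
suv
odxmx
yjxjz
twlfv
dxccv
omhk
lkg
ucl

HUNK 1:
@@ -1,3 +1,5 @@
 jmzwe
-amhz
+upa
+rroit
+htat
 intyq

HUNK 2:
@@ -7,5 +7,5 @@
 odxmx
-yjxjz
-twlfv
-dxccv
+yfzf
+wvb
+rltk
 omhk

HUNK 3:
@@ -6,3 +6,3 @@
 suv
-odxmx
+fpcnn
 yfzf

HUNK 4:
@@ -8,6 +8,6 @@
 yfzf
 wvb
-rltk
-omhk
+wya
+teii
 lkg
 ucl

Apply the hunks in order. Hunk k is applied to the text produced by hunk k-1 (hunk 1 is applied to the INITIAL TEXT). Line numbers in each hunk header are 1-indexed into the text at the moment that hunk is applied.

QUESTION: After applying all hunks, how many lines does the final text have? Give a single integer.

Answer: 13

Derivation:
Hunk 1: at line 1 remove [amhz] add [upa,rroit,htat] -> 13 lines: jmzwe upa rroit htat intyq suv odxmx yjxjz twlfv dxccv omhk lkg ucl
Hunk 2: at line 7 remove [yjxjz,twlfv,dxccv] add [yfzf,wvb,rltk] -> 13 lines: jmzwe upa rroit htat intyq suv odxmx yfzf wvb rltk omhk lkg ucl
Hunk 3: at line 6 remove [odxmx] add [fpcnn] -> 13 lines: jmzwe upa rroit htat intyq suv fpcnn yfzf wvb rltk omhk lkg ucl
Hunk 4: at line 8 remove [rltk,omhk] add [wya,teii] -> 13 lines: jmzwe upa rroit htat intyq suv fpcnn yfzf wvb wya teii lkg ucl
Final line count: 13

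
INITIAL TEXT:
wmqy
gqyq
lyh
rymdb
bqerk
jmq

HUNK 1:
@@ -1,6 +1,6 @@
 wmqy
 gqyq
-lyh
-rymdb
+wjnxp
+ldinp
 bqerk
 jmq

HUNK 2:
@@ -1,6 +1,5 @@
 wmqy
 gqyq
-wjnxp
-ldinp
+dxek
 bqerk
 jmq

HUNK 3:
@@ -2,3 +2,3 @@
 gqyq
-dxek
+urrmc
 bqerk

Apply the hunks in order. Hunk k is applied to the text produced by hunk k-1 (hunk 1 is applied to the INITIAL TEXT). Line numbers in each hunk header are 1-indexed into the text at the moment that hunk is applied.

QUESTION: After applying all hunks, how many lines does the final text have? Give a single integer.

Answer: 5

Derivation:
Hunk 1: at line 1 remove [lyh,rymdb] add [wjnxp,ldinp] -> 6 lines: wmqy gqyq wjnxp ldinp bqerk jmq
Hunk 2: at line 1 remove [wjnxp,ldinp] add [dxek] -> 5 lines: wmqy gqyq dxek bqerk jmq
Hunk 3: at line 2 remove [dxek] add [urrmc] -> 5 lines: wmqy gqyq urrmc bqerk jmq
Final line count: 5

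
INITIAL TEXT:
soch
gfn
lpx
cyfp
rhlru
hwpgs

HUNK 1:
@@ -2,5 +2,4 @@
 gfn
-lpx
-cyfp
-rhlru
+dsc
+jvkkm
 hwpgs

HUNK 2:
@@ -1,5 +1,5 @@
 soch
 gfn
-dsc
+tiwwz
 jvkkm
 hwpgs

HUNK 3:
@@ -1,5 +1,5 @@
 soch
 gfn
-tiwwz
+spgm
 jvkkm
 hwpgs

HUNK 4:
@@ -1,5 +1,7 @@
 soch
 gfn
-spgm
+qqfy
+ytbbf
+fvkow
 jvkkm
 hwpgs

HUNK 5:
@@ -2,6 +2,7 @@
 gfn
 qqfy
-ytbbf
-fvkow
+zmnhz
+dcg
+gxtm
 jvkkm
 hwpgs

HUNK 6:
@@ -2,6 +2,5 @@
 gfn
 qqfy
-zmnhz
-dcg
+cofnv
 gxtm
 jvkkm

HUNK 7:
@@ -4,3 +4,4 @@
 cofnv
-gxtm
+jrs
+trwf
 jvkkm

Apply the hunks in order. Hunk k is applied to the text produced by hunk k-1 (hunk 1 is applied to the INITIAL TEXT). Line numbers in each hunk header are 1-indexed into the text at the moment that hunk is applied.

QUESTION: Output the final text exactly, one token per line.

Answer: soch
gfn
qqfy
cofnv
jrs
trwf
jvkkm
hwpgs

Derivation:
Hunk 1: at line 2 remove [lpx,cyfp,rhlru] add [dsc,jvkkm] -> 5 lines: soch gfn dsc jvkkm hwpgs
Hunk 2: at line 1 remove [dsc] add [tiwwz] -> 5 lines: soch gfn tiwwz jvkkm hwpgs
Hunk 3: at line 1 remove [tiwwz] add [spgm] -> 5 lines: soch gfn spgm jvkkm hwpgs
Hunk 4: at line 1 remove [spgm] add [qqfy,ytbbf,fvkow] -> 7 lines: soch gfn qqfy ytbbf fvkow jvkkm hwpgs
Hunk 5: at line 2 remove [ytbbf,fvkow] add [zmnhz,dcg,gxtm] -> 8 lines: soch gfn qqfy zmnhz dcg gxtm jvkkm hwpgs
Hunk 6: at line 2 remove [zmnhz,dcg] add [cofnv] -> 7 lines: soch gfn qqfy cofnv gxtm jvkkm hwpgs
Hunk 7: at line 4 remove [gxtm] add [jrs,trwf] -> 8 lines: soch gfn qqfy cofnv jrs trwf jvkkm hwpgs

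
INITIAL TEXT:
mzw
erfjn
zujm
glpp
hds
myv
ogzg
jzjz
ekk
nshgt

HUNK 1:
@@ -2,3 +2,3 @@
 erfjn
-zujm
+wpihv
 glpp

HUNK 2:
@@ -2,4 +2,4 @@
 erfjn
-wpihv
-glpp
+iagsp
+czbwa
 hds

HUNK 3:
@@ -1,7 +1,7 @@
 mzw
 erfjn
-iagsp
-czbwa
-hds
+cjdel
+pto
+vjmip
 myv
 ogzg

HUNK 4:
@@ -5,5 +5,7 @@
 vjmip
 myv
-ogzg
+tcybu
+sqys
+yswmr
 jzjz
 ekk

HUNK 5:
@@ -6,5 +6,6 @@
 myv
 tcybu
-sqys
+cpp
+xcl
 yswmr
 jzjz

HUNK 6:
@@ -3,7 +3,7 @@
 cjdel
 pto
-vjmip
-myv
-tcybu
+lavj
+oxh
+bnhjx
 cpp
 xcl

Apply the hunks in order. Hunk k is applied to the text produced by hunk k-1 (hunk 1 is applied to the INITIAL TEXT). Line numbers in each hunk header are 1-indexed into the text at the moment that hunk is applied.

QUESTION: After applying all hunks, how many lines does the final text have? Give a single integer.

Answer: 13

Derivation:
Hunk 1: at line 2 remove [zujm] add [wpihv] -> 10 lines: mzw erfjn wpihv glpp hds myv ogzg jzjz ekk nshgt
Hunk 2: at line 2 remove [wpihv,glpp] add [iagsp,czbwa] -> 10 lines: mzw erfjn iagsp czbwa hds myv ogzg jzjz ekk nshgt
Hunk 3: at line 1 remove [iagsp,czbwa,hds] add [cjdel,pto,vjmip] -> 10 lines: mzw erfjn cjdel pto vjmip myv ogzg jzjz ekk nshgt
Hunk 4: at line 5 remove [ogzg] add [tcybu,sqys,yswmr] -> 12 lines: mzw erfjn cjdel pto vjmip myv tcybu sqys yswmr jzjz ekk nshgt
Hunk 5: at line 6 remove [sqys] add [cpp,xcl] -> 13 lines: mzw erfjn cjdel pto vjmip myv tcybu cpp xcl yswmr jzjz ekk nshgt
Hunk 6: at line 3 remove [vjmip,myv,tcybu] add [lavj,oxh,bnhjx] -> 13 lines: mzw erfjn cjdel pto lavj oxh bnhjx cpp xcl yswmr jzjz ekk nshgt
Final line count: 13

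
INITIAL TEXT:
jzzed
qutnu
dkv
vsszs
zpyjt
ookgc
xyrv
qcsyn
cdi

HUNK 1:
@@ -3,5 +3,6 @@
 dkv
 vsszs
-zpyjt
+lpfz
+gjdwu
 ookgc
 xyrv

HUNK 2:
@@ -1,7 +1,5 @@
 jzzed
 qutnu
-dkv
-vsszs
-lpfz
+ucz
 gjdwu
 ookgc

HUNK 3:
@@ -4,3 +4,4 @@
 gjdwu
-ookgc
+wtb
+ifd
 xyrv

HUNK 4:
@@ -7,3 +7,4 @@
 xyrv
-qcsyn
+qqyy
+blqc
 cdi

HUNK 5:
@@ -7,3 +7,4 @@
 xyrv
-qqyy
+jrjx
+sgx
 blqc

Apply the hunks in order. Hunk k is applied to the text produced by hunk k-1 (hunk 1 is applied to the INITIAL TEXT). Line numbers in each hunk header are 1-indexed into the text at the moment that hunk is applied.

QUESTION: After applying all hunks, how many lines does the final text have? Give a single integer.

Answer: 11

Derivation:
Hunk 1: at line 3 remove [zpyjt] add [lpfz,gjdwu] -> 10 lines: jzzed qutnu dkv vsszs lpfz gjdwu ookgc xyrv qcsyn cdi
Hunk 2: at line 1 remove [dkv,vsszs,lpfz] add [ucz] -> 8 lines: jzzed qutnu ucz gjdwu ookgc xyrv qcsyn cdi
Hunk 3: at line 4 remove [ookgc] add [wtb,ifd] -> 9 lines: jzzed qutnu ucz gjdwu wtb ifd xyrv qcsyn cdi
Hunk 4: at line 7 remove [qcsyn] add [qqyy,blqc] -> 10 lines: jzzed qutnu ucz gjdwu wtb ifd xyrv qqyy blqc cdi
Hunk 5: at line 7 remove [qqyy] add [jrjx,sgx] -> 11 lines: jzzed qutnu ucz gjdwu wtb ifd xyrv jrjx sgx blqc cdi
Final line count: 11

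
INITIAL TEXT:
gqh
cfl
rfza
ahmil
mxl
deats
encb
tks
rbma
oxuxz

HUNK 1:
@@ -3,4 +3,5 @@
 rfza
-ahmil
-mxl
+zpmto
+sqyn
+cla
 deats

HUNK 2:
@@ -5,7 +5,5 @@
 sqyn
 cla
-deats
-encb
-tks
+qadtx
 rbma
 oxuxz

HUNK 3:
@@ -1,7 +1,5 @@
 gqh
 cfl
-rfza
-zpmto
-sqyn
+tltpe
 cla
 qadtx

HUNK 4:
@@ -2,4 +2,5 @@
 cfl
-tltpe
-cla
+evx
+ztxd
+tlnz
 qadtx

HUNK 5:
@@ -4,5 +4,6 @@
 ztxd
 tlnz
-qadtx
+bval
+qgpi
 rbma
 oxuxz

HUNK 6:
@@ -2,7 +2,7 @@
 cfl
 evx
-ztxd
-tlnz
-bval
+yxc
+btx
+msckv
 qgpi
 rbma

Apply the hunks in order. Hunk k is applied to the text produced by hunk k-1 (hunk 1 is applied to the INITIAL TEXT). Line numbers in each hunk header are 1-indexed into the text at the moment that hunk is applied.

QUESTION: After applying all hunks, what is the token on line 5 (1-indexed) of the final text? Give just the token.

Hunk 1: at line 3 remove [ahmil,mxl] add [zpmto,sqyn,cla] -> 11 lines: gqh cfl rfza zpmto sqyn cla deats encb tks rbma oxuxz
Hunk 2: at line 5 remove [deats,encb,tks] add [qadtx] -> 9 lines: gqh cfl rfza zpmto sqyn cla qadtx rbma oxuxz
Hunk 3: at line 1 remove [rfza,zpmto,sqyn] add [tltpe] -> 7 lines: gqh cfl tltpe cla qadtx rbma oxuxz
Hunk 4: at line 2 remove [tltpe,cla] add [evx,ztxd,tlnz] -> 8 lines: gqh cfl evx ztxd tlnz qadtx rbma oxuxz
Hunk 5: at line 4 remove [qadtx] add [bval,qgpi] -> 9 lines: gqh cfl evx ztxd tlnz bval qgpi rbma oxuxz
Hunk 6: at line 2 remove [ztxd,tlnz,bval] add [yxc,btx,msckv] -> 9 lines: gqh cfl evx yxc btx msckv qgpi rbma oxuxz
Final line 5: btx

Answer: btx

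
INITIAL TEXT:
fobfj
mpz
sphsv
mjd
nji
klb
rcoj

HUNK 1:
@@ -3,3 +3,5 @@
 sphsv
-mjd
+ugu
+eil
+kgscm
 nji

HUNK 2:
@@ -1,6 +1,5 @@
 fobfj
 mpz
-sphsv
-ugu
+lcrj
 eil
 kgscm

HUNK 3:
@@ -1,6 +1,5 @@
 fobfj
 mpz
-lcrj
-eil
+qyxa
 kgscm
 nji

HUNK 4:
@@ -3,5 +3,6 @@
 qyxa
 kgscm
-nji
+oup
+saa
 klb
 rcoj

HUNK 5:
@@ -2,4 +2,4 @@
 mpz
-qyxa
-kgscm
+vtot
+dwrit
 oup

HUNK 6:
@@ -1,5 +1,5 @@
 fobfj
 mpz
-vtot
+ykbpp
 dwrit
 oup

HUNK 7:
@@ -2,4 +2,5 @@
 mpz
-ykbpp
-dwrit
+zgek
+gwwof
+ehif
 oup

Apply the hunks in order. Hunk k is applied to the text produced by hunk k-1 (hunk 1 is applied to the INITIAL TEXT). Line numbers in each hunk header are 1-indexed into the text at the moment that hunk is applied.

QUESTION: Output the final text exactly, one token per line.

Answer: fobfj
mpz
zgek
gwwof
ehif
oup
saa
klb
rcoj

Derivation:
Hunk 1: at line 3 remove [mjd] add [ugu,eil,kgscm] -> 9 lines: fobfj mpz sphsv ugu eil kgscm nji klb rcoj
Hunk 2: at line 1 remove [sphsv,ugu] add [lcrj] -> 8 lines: fobfj mpz lcrj eil kgscm nji klb rcoj
Hunk 3: at line 1 remove [lcrj,eil] add [qyxa] -> 7 lines: fobfj mpz qyxa kgscm nji klb rcoj
Hunk 4: at line 3 remove [nji] add [oup,saa] -> 8 lines: fobfj mpz qyxa kgscm oup saa klb rcoj
Hunk 5: at line 2 remove [qyxa,kgscm] add [vtot,dwrit] -> 8 lines: fobfj mpz vtot dwrit oup saa klb rcoj
Hunk 6: at line 1 remove [vtot] add [ykbpp] -> 8 lines: fobfj mpz ykbpp dwrit oup saa klb rcoj
Hunk 7: at line 2 remove [ykbpp,dwrit] add [zgek,gwwof,ehif] -> 9 lines: fobfj mpz zgek gwwof ehif oup saa klb rcoj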